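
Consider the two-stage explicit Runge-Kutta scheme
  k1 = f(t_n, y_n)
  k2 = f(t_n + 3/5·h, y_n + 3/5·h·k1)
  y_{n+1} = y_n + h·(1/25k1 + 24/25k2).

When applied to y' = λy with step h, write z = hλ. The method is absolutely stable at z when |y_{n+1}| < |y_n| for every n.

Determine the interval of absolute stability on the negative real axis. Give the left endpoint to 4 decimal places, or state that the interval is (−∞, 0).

On y'=λy, z=hλ:
  k1=λy_n ⇒ h·k1=z·y_n;  k2=λ(1+3/5z)y_n ⇒ h·k2=z(1+3/5z)y_n
  y_{n+1}/y_n = 1 + 1/25z + 24/25z(1+3/5z) = 1 + z + 72/125z²
  so R(z) = 1 + z + 72/125z².

Solve |R(x)|<1 on ℝ⁻.
x=-0.82: |R|=0.5673
R=1: x+72/125x²=0 ⇒ x=−125/72=-1.7361; min R=1−1/(4·72/125)=0.5660>−1
Confirm numerically:
  x=-1.580: |R|=0.85793 <1
  x=-1.513: |R|=0.80556 <1
  x=-1.407: |R|=0.73328 <1
  x=-0.845: |R|=0.56628 <1
  x=-2.185: |R|=1.56495 >1
  x=-2.048: |R|=1.36792 >1
Stable set (-1.7361, 0).

z∈(-1.7361,0).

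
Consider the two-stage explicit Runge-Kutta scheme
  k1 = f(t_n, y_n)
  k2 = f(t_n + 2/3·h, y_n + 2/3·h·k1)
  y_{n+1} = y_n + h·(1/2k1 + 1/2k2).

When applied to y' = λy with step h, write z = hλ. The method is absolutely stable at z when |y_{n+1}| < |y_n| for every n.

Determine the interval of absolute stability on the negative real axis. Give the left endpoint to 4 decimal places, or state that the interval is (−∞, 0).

z∈(-3.0000,0).

With y'=λy (z=hλ):
  k1=λy_n ⇒ h·k1=z·y_n;  k2=λ(1+2/3z)y_n ⇒ h·k2=z(1+2/3z)y_n
  y_{n+1}/y_n = 1 + 1/2z + 1/2z(1+2/3z) = 1 + z + 1/3z²
  R(z) = 1 + z + 1/3z².

Solve |R(x)|<1 on ℝ⁻.
x=-1.6: |R|=0.2533
R=1: x+1/3x²=0 ⇒ x=−3=-3.0000; min R=1−1/(4·1/3)=0.2500>−1
Confirm numerically:
  x=-2.953: |R|=0.95374 <1
  x=-1.662: |R|=0.25875 <1
  x=-1.253: |R|=0.27034 <1
  x=-3.432: |R|=1.49421 >1
  x=-3.187: |R|=1.19866 >1
Stable set (-3.0000, 0).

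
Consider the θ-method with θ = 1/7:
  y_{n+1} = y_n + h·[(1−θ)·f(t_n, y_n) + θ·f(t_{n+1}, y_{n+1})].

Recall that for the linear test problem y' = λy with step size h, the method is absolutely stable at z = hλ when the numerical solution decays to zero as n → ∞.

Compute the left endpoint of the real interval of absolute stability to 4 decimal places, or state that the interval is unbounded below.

With y'=λy (z=hλ):
  y_{n+1} = y_n + z·[6/7·y_n + 1/7·y_{n+1}] ⇒ (1 − 1/7z)y_{n+1} = (1 + 6/7z)y_n
  R(z) = (1 + 6/7z)/(1 − 1/7z).

Find x<0 with |R(x)|<1.
x=-0.69: |R|=0.3719
R=−1: 1+6/7x = −1+1/7x ⇒ -5/7x=2 ⇒ x=2/(-5/7)=-2.8000
Confirm numerically:
  x=-2.553: |R|=0.87072 <1
  x=-1.730: |R|=0.38717 <1
  x=-1.635: |R|=0.32542 <1
  x=-1.385: |R|=0.15623 <1
  x=-3.395: |R|=1.28620 >1
  x=-3.384: |R|=1.28120 >1
  x=-2.986: |R|=1.09313 >1
Stable set (-2.8000, 0).

left endpoint -2.8000.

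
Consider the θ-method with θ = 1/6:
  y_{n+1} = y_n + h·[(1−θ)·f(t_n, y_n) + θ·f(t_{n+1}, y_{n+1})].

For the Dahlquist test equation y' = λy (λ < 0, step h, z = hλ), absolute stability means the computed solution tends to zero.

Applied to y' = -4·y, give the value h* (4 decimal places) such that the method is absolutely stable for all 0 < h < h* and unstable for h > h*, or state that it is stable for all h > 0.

(-3.0000,0); λ=-4 ⇒ h* = (3)/4 = 0.7500.

Test eqn y'=λy, z=hλ:
  y_{n+1} = y_n + z·[5/6·y_n + 1/6·y_{n+1}] ⇒ (1 − 1/6z)y_{n+1} = (1 + 5/6z)y_n
  so R(z) = (1 + 5/6z)/(1 − 1/6z).

Solve |R(x)|<1 on ℝ⁻.
x=-1.47: |R|=0.1807
R=−1: 1+5/6x = −1+1/6x ⇒ -2/3x=2 ⇒ x=2/(-2/3)=-3.0000
Confirm numerically:
  x=-2.465: |R|=0.74719 <1
  x=-2.422: |R|=0.72548 <1
  x=-1.813: |R|=0.39229 <1
  x=-3.062: |R|=1.02737 >1
  x=-3.022: |R|=1.00975 >1
So |R|<1 on (-3.0000, 0).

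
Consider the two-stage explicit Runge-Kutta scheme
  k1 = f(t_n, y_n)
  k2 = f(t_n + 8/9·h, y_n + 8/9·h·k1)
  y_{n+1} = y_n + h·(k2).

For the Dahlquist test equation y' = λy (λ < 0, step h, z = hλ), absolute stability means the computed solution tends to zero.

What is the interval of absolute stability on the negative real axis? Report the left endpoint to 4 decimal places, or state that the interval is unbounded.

z∈(-1.1250,0).

Test eqn y'=λy, z=hλ:
  k1=λy_n ⇒ h·k1=z·y_n;  k2=λ(1+8/9z)y_n ⇒ h·k2=z(1+8/9z)y_n
  y_{n+1}/y_n = 1 + z(1+8/9z) = 1 + z + 8/9z²
  ⇒ R(z) = 1 + z + 8/9z².

Solve |R(x)|<1 on ℝ⁻.
x=-0.8: |R|=0.7689
R=1: x+8/9x²=0 ⇒ x=−9/8=-1.1250; min R=1−1/(4·8/9)=0.7188>−1
Confirm numerically:
  x=-0.859: |R|=0.79689 <1
  x=-0.658: |R|=0.72686 <1
  x=-0.637: |R|=0.72368 <1
  x=-0.456: |R|=0.72883 <1
  x=-1.665: |R|=1.79920 >1
  x=-1.541: |R|=1.56983 >1
  x=-1.257: |R|=1.14749 >1
Stable set (-1.1250, 0).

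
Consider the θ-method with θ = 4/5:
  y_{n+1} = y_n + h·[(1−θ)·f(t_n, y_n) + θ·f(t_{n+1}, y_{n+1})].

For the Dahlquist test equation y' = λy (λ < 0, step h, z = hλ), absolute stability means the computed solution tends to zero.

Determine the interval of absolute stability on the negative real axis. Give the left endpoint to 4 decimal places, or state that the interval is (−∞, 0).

With y'=λy (z=hλ):
  y_{n+1} = y_n + z·[1/5·y_n + 4/5·y_{n+1}] ⇒ (1 − 4/5z)y_{n+1} = (1 + 1/5z)y_n
  Hence R(z) = (1 + 1/5z)/(1 − 4/5z).

Need |R(x)|<1, x<0.
x=-1.56: |R|=0.3060
x=-2: |R|=0.2308
x=-10: |R|=0.1111
x=-100: |R|=0.2346
θ=4/5≥1/2 ⇒ |1+1/5x|<|1−4/5x| ∀x<0 ⇒ unbounded interval.

unbounded; (−∞, 0).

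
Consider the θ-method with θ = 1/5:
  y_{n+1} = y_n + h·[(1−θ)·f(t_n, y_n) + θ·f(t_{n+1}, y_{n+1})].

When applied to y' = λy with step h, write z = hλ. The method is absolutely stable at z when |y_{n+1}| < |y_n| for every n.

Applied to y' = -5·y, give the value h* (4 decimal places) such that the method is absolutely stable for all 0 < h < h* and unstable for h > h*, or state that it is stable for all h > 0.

(-3.3333,0); λ=-5 ⇒ h* = (10/3)/5 = 0.6667.

On y'=λy, z=hλ:
  y_{n+1} = y_n + z·[4/5·y_n + 1/5·y_{n+1}] ⇒ (1 − 1/5z)y_{n+1} = (1 + 4/5z)y_n
  Hence R(z) = (1 + 4/5z)/(1 − 1/5z).

Boundary: |R(x)|=1, x<0.
x=-1.72: |R|=0.2798
R=−1: 1+4/5x = −1+1/5x ⇒ -3/5x=2 ⇒ x=2/(-3/5)=-3.3333
Confirm numerically:
  x=-2.760: |R|=0.77835 <1
  x=-2.537: |R|=0.68303 <1
  x=-2.516: |R|=0.67376 <1
  x=-2.315: |R|=0.58237 <1
  x=-3.877: |R|=1.18373 >1
  x=-3.681: |R|=1.12015 >1
  x=-3.357: |R|=1.00850 >1
So |R|<1 on (-3.3333, 0).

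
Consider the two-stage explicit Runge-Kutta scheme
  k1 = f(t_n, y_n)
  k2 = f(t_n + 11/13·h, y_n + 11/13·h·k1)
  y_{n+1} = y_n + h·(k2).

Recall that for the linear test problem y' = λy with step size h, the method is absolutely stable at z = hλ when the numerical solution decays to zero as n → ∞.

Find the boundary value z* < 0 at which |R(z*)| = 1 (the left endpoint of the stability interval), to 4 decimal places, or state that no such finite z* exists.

z* = -1.1818.

Test eqn y'=λy, z=hλ:
  k1=λy_n ⇒ h·k1=z·y_n;  k2=λ(1+11/13z)y_n ⇒ h·k2=z(1+11/13z)y_n
  y_{n+1}/y_n = 1 + z(1+11/13z) = 1 + z + 11/13z²
  so R(z) = 1 + z + 11/13z².

Need |R(x)|<1, x<0.
x=-1.16: |R|=0.9786
R=1: x+11/13x²=0 ⇒ x=−13/11=-1.1818; min R=1−1/(4·11/13)=0.7045>−1
Confirm numerically:
  x=-1.156: |R|=0.97475 <1
  x=-1.099: |R|=0.92299 <1
  x=-1.077: |R|=0.90448 <1
  x=-0.964: |R|=0.82233 <1
  x=-1.767: |R|=1.87494 >1
  x=-1.746: |R|=1.83351 >1
  x=-1.300: |R|=1.13000 >1
Interval (-1.1818, 0).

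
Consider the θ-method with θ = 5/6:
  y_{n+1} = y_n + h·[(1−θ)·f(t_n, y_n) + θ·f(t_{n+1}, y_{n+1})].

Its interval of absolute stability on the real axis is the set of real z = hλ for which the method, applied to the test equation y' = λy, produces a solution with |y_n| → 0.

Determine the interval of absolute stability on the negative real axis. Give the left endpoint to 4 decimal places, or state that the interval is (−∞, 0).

(−∞, 0) — no finite endpoint.

With y'=λy (z=hλ):
  y_{n+1} = y_n + z·[1/6·y_n + 5/6·y_{n+1}] ⇒ (1 − 5/6z)y_{n+1} = (1 + 1/6z)y_n
  so R(z) = (1 + 1/6z)/(1 − 5/6z).

Need |R(x)|<1, x<0.
x=-0.49: |R|=0.6521
x=-2: |R|=0.2500
x=-10: |R|=0.0714
x=-100: |R|=0.1858
θ=5/6≥1/2 ⇒ |1+1/6x|<|1−5/6x| ∀x<0 ⇒ stable on all of ℝ⁻.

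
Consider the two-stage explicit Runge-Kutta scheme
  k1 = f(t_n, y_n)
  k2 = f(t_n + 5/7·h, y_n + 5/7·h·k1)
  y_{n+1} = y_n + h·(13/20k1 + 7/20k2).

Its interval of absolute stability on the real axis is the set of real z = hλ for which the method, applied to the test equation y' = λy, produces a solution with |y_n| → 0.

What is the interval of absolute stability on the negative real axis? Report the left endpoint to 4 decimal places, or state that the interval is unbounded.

(-4.0000, 0).

On y'=λy, z=hλ:
  k1=λy_n ⇒ h·k1=z·y_n;  k2=λ(1+5/7z)y_n ⇒ h·k2=z(1+5/7z)y_n
  y_{n+1}/y_n = 1 + 13/20z + 7/20z(1+5/7z) = 1 + z + 1/4z²
  R(z) = 1 + z + 1/4z².

Boundary: |R(x)|=1, x<0.
x=-1.4: |R|=0.0900
R=1: x+1/4x²=0 ⇒ x=−4=-4.0000; min R=1−1/(4·1/4)=0.0000>−1
Confirm numerically:
  x=-3.017: |R|=0.25857 <1
  x=-2.877: |R|=0.19228 <1
  x=-2.796: |R|=0.15840 <1
  x=-2.146: |R|=0.00533 <1
  x=-4.550: |R|=1.62562 >1
  x=-4.515: |R|=1.58131 >1
  x=-4.510: |R|=1.57502 >1
Interval (-4.0000, 0).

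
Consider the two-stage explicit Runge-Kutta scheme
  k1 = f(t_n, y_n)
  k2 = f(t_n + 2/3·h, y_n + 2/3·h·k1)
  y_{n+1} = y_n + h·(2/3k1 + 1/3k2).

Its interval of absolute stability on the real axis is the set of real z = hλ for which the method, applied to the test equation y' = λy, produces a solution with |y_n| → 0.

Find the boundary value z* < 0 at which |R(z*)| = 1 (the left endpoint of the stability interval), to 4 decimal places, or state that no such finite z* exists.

left endpoint -4.5000.

With y'=λy (z=hλ):
  k1=λy_n ⇒ h·k1=z·y_n;  k2=λ(1+2/3z)y_n ⇒ h·k2=z(1+2/3z)y_n
  y_{n+1}/y_n = 1 + 2/3z + 1/3z(1+2/3z) = 1 + z + 2/9z²
  so R(z) = 1 + z + 2/9z².

Solve |R(x)|<1 on ℝ⁻.
x=-0.33: |R|=0.6942
R=1: x+2/9x²=0 ⇒ x=−9/2=-4.5000; min R=1−1/(4·2/9)=-0.1250>−1
Confirm numerically:
  x=-4.032: |R|=0.58067 <1
  x=-2.860: |R|=0.04231 <1
  x=-2.697: |R|=0.08060 <1
  x=-2.246: |R|=0.12500 <1
  x=-4.998: |R|=1.55311 >1
  x=-4.745: |R|=1.25834 >1
  x=-4.675: |R|=1.18181 >1
So |R|<1 on (-4.5000, 0).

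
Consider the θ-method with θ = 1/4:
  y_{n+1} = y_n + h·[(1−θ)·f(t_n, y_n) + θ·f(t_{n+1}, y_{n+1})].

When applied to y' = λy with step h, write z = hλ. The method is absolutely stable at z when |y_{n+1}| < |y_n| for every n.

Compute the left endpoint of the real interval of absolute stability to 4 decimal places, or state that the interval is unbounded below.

z* = -4.0000.

On y'=λy, z=hλ:
  y_{n+1} = y_n + z·[3/4·y_n + 1/4·y_{n+1}] ⇒ (1 − 1/4z)y_{n+1} = (1 + 3/4z)y_n
  Hence R(z) = (1 + 3/4z)/(1 − 1/4z).

Find x<0 with |R(x)|<1.
x=-1.01: |R|=0.1936
R=−1: 1+3/4x = −1+1/4x ⇒ -1/2x=2 ⇒ x=2/(-1/2)=-4.0000
Confirm numerically:
  x=-2.969: |R|=0.70412 <1
  x=-2.730: |R|=0.62259 <1
  x=-1.684: |R|=0.18508 <1
  x=-4.556: |R|=1.12997 >1
  x=-4.368: |R|=1.08795 >1
  x=-4.211: |R|=1.05139 >1
So |R|<1 on (-4.0000, 0).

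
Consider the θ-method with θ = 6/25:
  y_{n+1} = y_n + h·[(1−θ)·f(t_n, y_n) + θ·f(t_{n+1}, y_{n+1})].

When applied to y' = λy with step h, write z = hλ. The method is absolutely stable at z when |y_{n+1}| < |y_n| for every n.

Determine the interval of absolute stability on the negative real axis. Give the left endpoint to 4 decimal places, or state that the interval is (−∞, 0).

z∈(-3.8462,0).

With y'=λy (z=hλ):
  y_{n+1} = y_n + z·[19/25·y_n + 6/25·y_{n+1}] ⇒ (1 − 6/25z)y_{n+1} = (1 + 19/25z)y_n
  ⇒ R(z) = (1 + 19/25z)/(1 − 6/25z).

Find x<0 with |R(x)|<1.
x=-1.52: |R|=0.1137
R=−1: 1+19/25x = −1+6/25x ⇒ -13/25x=2 ⇒ x=2/(-13/25)=-3.8462
Confirm numerically:
  x=-3.675: |R|=0.95271 <1
  x=-2.988: |R|=0.74012 <1
  x=-1.850: |R|=0.28116 <1
  x=-4.267: |R|=1.10812 >1
  x=-4.073: |R|=1.05965 >1
Stable set (-3.8462, 0).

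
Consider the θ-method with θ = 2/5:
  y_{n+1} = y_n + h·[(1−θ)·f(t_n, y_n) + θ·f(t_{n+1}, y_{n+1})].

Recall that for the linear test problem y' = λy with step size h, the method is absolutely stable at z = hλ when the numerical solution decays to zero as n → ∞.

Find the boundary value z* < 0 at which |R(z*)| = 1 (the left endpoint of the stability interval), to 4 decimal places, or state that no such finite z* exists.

With y'=λy (z=hλ):
  y_{n+1} = y_n + z·[3/5·y_n + 2/5·y_{n+1}] ⇒ (1 − 2/5z)y_{n+1} = (1 + 3/5z)y_n
  R(z) = (1 + 3/5z)/(1 − 2/5z).

Find x<0 with |R(x)|<1.
x=-0.87: |R|=0.3546
R=−1: 1+3/5x = −1+2/5x ⇒ -1/5x=2 ⇒ x=2/(-1/5)=-10.0000
Confirm numerically:
  x=-9.580: |R|=0.98262 <1
  x=-8.848: |R|=0.94924 <1
  x=-6.738: |R|=0.82345 <1
  x=-4.229: |R|=0.57118 <1
  x=-10.198: |R|=1.00780 >1
  x=-10.116: |R|=1.00460 >1
  x=-10.085: |R|=1.00338 >1
So |R|<1 on (-10.0000, 0).

z* = -10.0000.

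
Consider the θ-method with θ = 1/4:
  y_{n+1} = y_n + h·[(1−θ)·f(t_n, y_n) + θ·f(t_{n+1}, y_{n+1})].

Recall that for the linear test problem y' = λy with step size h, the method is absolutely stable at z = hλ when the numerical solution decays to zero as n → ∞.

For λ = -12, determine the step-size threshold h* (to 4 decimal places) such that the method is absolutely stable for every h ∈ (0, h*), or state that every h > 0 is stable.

On y'=λy, z=hλ:
  y_{n+1} = y_n + z·[3/4·y_n + 1/4·y_{n+1}] ⇒ (1 − 1/4z)y_{n+1} = (1 + 3/4z)y_n
  R(z) = (1 + 3/4z)/(1 − 1/4z).

Solve |R(x)|<1 on ℝ⁻.
x=-1.67: |R|=0.1781
R=−1: 1+3/4x = −1+1/4x ⇒ -1/2x=2 ⇒ x=2/(-1/2)=-4.0000
Confirm numerically:
  x=-3.902: |R|=0.97520 <1
  x=-3.532: |R|=0.87573 <1
  x=-2.498: |R|=0.53770 <1
  x=-4.584: |R|=1.13607 >1
  x=-4.419: |R|=1.09954 >1
  x=-4.087: |R|=1.02152 >1
Interval (-4.0000, 0).

(-4.0000,0); λ=-12 ⇒ h* = (4)/12 = 0.3333.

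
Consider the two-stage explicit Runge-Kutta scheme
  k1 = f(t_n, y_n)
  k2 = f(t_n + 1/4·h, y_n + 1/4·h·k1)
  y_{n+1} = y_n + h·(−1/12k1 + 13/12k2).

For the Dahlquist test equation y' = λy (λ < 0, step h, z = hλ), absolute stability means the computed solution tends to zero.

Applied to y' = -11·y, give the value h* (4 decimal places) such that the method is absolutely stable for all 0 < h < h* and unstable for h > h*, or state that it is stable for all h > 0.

(-3.6923,0); λ=-11 ⇒ h* = (48/13)/11 = 0.3357.

With y'=λy (z=hλ):
  k1=λy_n ⇒ h·k1=z·y_n;  k2=λ(1+1/4z)y_n ⇒ h·k2=z(1+1/4z)y_n
  y_{n+1}/y_n = 1 − 1/12z + 13/12z(1+1/4z) = 1 + z + 13/48z²
  Hence R(z) = 1 + z + 13/48z².

Need |R(x)|<1, x<0.
x=-0.98: |R|=0.2801
R=1: x+13/48x²=0 ⇒ x=−48/13=-3.6923; min R=1−1/(4·13/48)=0.0769>−1
Confirm numerically:
  x=-3.091: |R|=0.49662 <1
  x=-2.644: |R|=0.24932 <1
  x=-1.668: |R|=0.08552 <1
  x=-1.610: |R|=0.09203 <1
  x=-4.238: |R|=1.62634 >1
  x=-4.079: |R|=1.42719 >1
  x=-3.993: |R|=1.32518 >1
Interval (-3.6923, 0).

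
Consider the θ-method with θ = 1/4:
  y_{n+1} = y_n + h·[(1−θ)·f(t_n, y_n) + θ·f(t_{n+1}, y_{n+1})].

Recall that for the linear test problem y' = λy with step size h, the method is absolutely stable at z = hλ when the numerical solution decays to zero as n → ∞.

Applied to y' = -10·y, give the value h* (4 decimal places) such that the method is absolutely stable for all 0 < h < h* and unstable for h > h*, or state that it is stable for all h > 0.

Set f=λy, z=hλ:
  y_{n+1} = y_n + z·[3/4·y_n + 1/4·y_{n+1}] ⇒ (1 − 1/4z)y_{n+1} = (1 + 3/4z)y_n
  Hence R(z) = (1 + 3/4z)/(1 − 1/4z).

Need |R(x)|<1, x<0.
x=-0.75: |R|=0.3684
R=−1: 1+3/4x = −1+1/4x ⇒ -1/2x=2 ⇒ x=2/(-1/2)=-4.0000
Confirm numerically:
  x=-3.851: |R|=0.96204 <1
  x=-3.388: |R|=0.83433 <1
  x=-3.325: |R|=0.81570 <1
  x=-4.547: |R|=1.12800 >1
  x=-4.091: |R|=1.02249 >1
  x=-4.074: |R|=1.01833 >1
So |R|<1 on (-4.0000, 0).

(-4.0000,0); λ=-10 ⇒ h* = (4)/10 = 0.4000.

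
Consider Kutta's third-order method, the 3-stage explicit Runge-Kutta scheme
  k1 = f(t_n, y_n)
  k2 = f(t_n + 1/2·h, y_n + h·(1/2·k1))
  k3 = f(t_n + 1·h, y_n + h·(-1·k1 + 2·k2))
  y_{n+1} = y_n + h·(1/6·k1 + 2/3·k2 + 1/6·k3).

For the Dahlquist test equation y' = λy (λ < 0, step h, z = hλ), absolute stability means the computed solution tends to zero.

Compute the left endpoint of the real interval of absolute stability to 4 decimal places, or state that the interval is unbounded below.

With y'=λy (z=hλ):
  order 3, 3-stage ⇒ R(z)=1+z+z^2/2+z^3/6
  (e.g. R(-1.1)=0.28317, |R|=0.28317)

Boundary: |R(x)|=1, x<0.
x=-1.1: |R|=0.2832
|R(-2.83)|=1.6031 |R(-2.57)|=1.0966 |R(-0.51)|=0.5979
Bisect:
  x_lo=-3.0553 |R|=2.1412  x_hi=-0.3356 |R|=0.7144
  mid=-1.69543 |R|=0.07044 →hi
  mid=-2.37535 |R|=0.78793 →hi
  mid=-2.71530 |R|=1.36546 →lo
  mid=-2.54532 |R|=1.05437 →lo
  mid=-2.46033 |R|=0.91588 →hi
  mid=-2.50283 |R|=0.98377 →hi
  mid=-2.52408 |R|=1.01873 →lo
  mid=-2.51345 |R|=1.00116 →lo
  mid=-2.50814 |R|=0.99245 →hi
  ...
  [-2.51279,-2.51262] ⇒ x*=-2.5127
Interval (-2.5127, 0).

z* = -2.5127.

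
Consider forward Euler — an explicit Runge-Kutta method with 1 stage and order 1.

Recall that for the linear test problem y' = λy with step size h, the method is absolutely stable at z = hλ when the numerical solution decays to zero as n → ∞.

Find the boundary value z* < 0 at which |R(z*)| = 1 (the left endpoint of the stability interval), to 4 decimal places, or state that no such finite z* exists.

z* = -2.0000.

Test eqn y'=λy, z=hλ:
  order 1, 1-stage ⇒ R(z)=1+z
  (e.g. R(-0.74)=0.26000, |R|=0.26000)

Boundary: |R(x)|=1, x<0.
x=-0.74: |R|=0.2600
|R(-1.47)|=0.4700 |R(-1.31)|=0.3100 |R(-1.03)|=0.0300
Bisect:
  x_lo=-2.5806 |R|=1.5806  x_hi=-0.0959 |R|=0.9041
  mid=-1.33825 |R|=0.33825 →hi
  mid=-1.95940 |R|=0.95940 →hi
  mid=-2.26998 |R|=1.26998 →lo
  mid=-2.11469 |R|=1.11469 →lo
  mid=-2.03705 |R|=1.03705 →lo
  mid=-1.99823 |R|=0.99823 →hi
  mid=-2.01764 |R|=1.01764 →lo
  ...
  [-2.00004,-1.99989] ⇒ x*=-2.0000
Stable set (-2.0000, 0).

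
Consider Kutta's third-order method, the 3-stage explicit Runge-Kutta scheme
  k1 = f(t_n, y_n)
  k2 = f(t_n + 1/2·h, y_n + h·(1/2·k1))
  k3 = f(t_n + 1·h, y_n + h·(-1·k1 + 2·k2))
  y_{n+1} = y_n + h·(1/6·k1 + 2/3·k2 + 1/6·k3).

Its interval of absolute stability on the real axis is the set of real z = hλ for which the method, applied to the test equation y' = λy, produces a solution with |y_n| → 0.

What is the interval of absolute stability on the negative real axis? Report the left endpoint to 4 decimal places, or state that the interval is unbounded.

(-2.5127, 0).

With y'=λy (z=hλ):
  order 3, 3-stage ⇒ R(z)=1+z+z^2/2+z^3/6
  (e.g. R(-0.6)=0.54400, |R|=0.54400)

Solve |R(x)|<1 on ℝ⁻.
x=-0.6: |R|=0.5440
|R(-2.5)|=0.9792 |R(-1.69)|=0.0664 |R(-0.94)|=0.3634
Bisect:
  x_lo=-3.1186 |R|=2.3107  x_hi=-0.1184 |R|=0.8884
  mid=-1.61846 |R|=0.01532 →hi
  mid=-2.36851 |R|=0.77808 →hi
  mid=-2.74353 |R|=1.42179 →lo
  mid=-2.55602 |R|=1.07258 →lo
  mid=-2.46226 |R|=0.91890 →hi
  mid=-2.50914 |R|=0.99408 →hi
  mid=-2.53258 |R|=1.03291 →lo
  mid=-2.52086 |R|=1.01339 →lo
  mid=-2.51500 |R|=1.00371 →lo
  ...
  [-2.51280,-2.51262] ⇒ x*=-2.5127
So |R|<1 on (-2.5127, 0).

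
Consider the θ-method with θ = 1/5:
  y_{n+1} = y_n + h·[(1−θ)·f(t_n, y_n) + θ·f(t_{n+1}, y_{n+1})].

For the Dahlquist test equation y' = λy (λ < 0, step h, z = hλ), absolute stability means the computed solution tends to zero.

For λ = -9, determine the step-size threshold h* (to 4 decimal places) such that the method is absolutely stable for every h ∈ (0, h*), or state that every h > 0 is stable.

With y'=λy (z=hλ):
  y_{n+1} = y_n + z·[4/5·y_n + 1/5·y_{n+1}] ⇒ (1 − 1/5z)y_{n+1} = (1 + 4/5z)y_n
  Hence R(z) = (1 + 4/5z)/(1 − 1/5z).

Boundary: |R(x)|=1, x<0.
x=-1.37: |R|=0.0754
R=−1: 1+4/5x = −1+1/5x ⇒ -3/5x=2 ⇒ x=2/(-3/5)=-3.3333
Confirm numerically:
  x=-2.757: |R|=0.77710 <1
  x=-2.517: |R|=0.67421 <1
  x=-2.451: |R|=0.64475 <1
  x=-2.331: |R|=0.58982 <1
  x=-3.608: |R|=1.09572 >1
  x=-3.474: |R|=1.04980 >1
So |R|<1 on (-3.3333, 0).

(-3.3333,0); λ=-9 ⇒ h* = (10/3)/9 = 0.3704.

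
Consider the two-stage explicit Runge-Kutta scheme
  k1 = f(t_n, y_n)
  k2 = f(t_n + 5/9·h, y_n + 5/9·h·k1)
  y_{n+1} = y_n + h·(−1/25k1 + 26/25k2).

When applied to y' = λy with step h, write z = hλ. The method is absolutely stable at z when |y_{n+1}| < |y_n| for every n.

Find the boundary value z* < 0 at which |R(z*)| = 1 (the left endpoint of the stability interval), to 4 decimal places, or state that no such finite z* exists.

left endpoint -1.7308.

Set f=λy, z=hλ:
  k1=λy_n ⇒ h·k1=z·y_n;  k2=λ(1+5/9z)y_n ⇒ h·k2=z(1+5/9z)y_n
  y_{n+1}/y_n = 1 − 1/25z + 26/25z(1+5/9z) = 1 + z + 26/45z²
  ⇒ R(z) = 1 + z + 26/45z².

Find x<0 with |R(x)|<1.
x=-1.39: |R|=0.7263
R=1: x+26/45x²=0 ⇒ x=−45/26=-1.7308; min R=1−1/(4·26/45)=0.5673>−1
Confirm numerically:
  x=-1.647: |R|=0.92029 <1
  x=-1.559: |R|=0.84528 <1
  x=-0.841: |R|=0.56765 <1
  x=-2.241: |R|=1.66065 >1
  x=-2.165: |R|=1.54317 >1
  x=-1.922: |R|=1.21236 >1
Stable set (-1.7308, 0).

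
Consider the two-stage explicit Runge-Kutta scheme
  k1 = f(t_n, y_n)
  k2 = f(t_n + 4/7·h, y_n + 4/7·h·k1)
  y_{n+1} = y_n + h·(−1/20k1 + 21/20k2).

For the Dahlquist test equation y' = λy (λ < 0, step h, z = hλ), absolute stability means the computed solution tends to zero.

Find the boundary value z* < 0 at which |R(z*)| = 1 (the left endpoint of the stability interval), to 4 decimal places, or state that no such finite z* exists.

Test eqn y'=λy, z=hλ:
  k1=λy_n ⇒ h·k1=z·y_n;  k2=λ(1+4/7z)y_n ⇒ h·k2=z(1+4/7z)y_n
  y_{n+1}/y_n = 1 − 1/20z + 21/20z(1+4/7z) = 1 + z + 3/5z²
  ⇒ R(z) = 1 + z + 3/5z².

Find x<0 with |R(x)|<1.
x=-1.26: |R|=0.6926
R=1: x+3/5x²=0 ⇒ x=−5/3=-1.6667; min R=1−1/(4·3/5)=0.5833>−1
Confirm numerically:
  x=-1.107: |R|=0.62827 <1
  x=-1.031: |R|=0.60678 <1
  x=-0.994: |R|=0.59882 <1
  x=-2.253: |R|=1.79261 >1
  x=-2.124: |R|=1.58283 >1
  x=-2.072: |R|=1.50391 >1
So |R|<1 on (-1.6667, 0).

left endpoint -1.6667.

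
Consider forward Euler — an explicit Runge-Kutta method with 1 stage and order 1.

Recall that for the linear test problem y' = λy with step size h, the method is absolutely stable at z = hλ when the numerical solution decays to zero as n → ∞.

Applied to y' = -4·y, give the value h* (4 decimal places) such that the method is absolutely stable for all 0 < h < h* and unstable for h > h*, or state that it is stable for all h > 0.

(-2.0000,0); λ=-4 ⇒ h* = 0.5000.

With y'=λy (z=hλ):
  order 1, 1-stage ⇒ R(z)=1+z
  (e.g. R(-1.06)=-0.06000, |R|=0.06000)

Boundary: |R(x)|=1, x<0.
x=-1.06: |R|=0.0600
|R(-2.1)|=1.1000 |R(-1.85)|=0.8500 |R(-1.09)|=0.0900
Bisect:
  x_lo=-2.4126 |R|=1.4126  x_hi=-0.2036 |R|=0.7964
  mid=-1.30811 |R|=0.30811 →hi
  mid=-1.86036 |R|=0.86036 →hi
  mid=-2.13648 |R|=1.13648 →lo
  mid=-1.99842 |R|=0.99842 →hi
  mid=-2.06745 |R|=1.06745 →lo
  mid=-2.03294 |R|=1.03294 →lo
  mid=-2.01568 |R|=1.01568 →lo
  mid=-2.00705 |R|=1.00705 →lo
  ...
  [-2.00004,-1.99990] ⇒ x*=-2.0000
So |R|<1 on (-2.0000, 0).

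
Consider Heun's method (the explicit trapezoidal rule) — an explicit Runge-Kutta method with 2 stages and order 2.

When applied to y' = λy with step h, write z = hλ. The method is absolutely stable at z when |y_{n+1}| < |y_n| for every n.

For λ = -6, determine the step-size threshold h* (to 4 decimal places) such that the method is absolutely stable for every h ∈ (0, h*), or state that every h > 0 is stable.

(-2.0000,0); λ=-6 ⇒ h* = 0.3333.

On y'=λy, z=hλ:
  order 2, 2-stage ⇒ R(z)=1+z+z^2/2
  (e.g. R(-0.46)=0.64580, |R|=0.64580)

Boundary: |R(x)|=1, x<0.
x=-0.46: |R|=0.6458
|R(-2.12)|=1.1272 |R(-1.75)|=0.7812 |R(-1.46)|=0.6058
Bisect:
  x_lo=-2.7872 |R|=2.0971  x_hi=-0.0640 |R|=0.9381
  mid=-1.42561 |R|=0.59057 →hi
  mid=-2.10642 |R|=1.11208 →lo
  mid=-1.76601 |R|=0.79339 →hi
  mid=-1.93622 |R|=0.93825 →hi
  mid=-2.02132 |R|=1.02155 →lo
  mid=-1.97877 |R|=0.97899 →hi
  mid=-2.00004 |R|=1.00004 →lo
  mid=-1.98941 |R|=0.98946 →hi
  ...
  [-2.00004,-1.99988] ⇒ x*=-2.0000
Stable set (-2.0000, 0).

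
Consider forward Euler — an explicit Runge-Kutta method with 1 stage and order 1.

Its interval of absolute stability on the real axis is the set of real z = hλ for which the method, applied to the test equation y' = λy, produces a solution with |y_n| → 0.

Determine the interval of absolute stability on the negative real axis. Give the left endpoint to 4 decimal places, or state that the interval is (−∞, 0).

z∈(-2.0000,0).

Set f=λy, z=hλ:
  order 1, 1-stage ⇒ R(z)=1+z
  (e.g. R(-1.3)=-0.30000, |R|=0.30000)

Solve |R(x)|<1 on ℝ⁻.
x=-1.3: |R|=0.3000
|R(-1.87)|=0.8700 |R(-0.87)|=0.1300 |R(-0.86)|=0.1400
Bisect:
  x_lo=-2.3771 |R|=1.3771  x_hi=-0.3984 |R|=0.6016
  mid=-1.38775 |R|=0.38775 →hi
  mid=-1.88245 |R|=0.88245 →hi
  mid=-2.12980 |R|=1.12980 →lo
  mid=-2.00612 |R|=1.00612 →lo
  mid=-1.94429 |R|=0.94429 →hi
  mid=-1.97521 |R|=0.97521 →hi
  mid=-1.99066 |R|=0.99066 →hi
  ...
  [-2.00008,-1.99996] ⇒ x*=-2.0000
Interval (-2.0000, 0).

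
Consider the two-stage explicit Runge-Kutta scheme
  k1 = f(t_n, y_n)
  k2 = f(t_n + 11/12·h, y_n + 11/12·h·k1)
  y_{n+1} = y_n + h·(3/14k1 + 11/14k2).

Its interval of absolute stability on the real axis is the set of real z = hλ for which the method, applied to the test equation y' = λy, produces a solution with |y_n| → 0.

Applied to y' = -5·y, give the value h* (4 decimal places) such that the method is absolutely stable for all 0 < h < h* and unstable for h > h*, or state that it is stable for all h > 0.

(-1.3884,0); λ=-5 ⇒ h* = (168/121)/5 = 0.2777.

Set f=λy, z=hλ:
  k1=λy_n ⇒ h·k1=z·y_n;  k2=λ(1+11/12z)y_n ⇒ h·k2=z(1+11/12z)y_n
  y_{n+1}/y_n = 1 + 3/14z + 11/14z(1+11/12z) = 1 + z + 121/168z²
  Hence R(z) = 1 + z + 121/168z².

Boundary: |R(x)|=1, x<0.
x=-1.12: |R|=0.7835
R=1: x+121/168x²=0 ⇒ x=−168/121=-1.3884; min R=1−1/(4·121/168)=0.6529>−1
Confirm numerically:
  x=-1.153: |R|=0.80449 <1
  x=-0.656: |R|=0.65394 <1
  x=-0.601: |R|=0.65915 <1
  x=-1.919: |R|=1.73332 >1
  x=-1.780: |R|=1.50200 >1
  x=-1.579: |R|=1.21673 >1
So |R|<1 on (-1.3884, 0).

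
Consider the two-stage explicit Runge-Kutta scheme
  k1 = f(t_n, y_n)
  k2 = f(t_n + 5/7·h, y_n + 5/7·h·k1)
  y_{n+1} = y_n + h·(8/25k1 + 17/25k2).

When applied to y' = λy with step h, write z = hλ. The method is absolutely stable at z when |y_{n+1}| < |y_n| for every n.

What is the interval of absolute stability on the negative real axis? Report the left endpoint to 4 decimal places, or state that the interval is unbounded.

z∈(-2.0588,0).

On y'=λy, z=hλ:
  k1=λy_n ⇒ h·k1=z·y_n;  k2=λ(1+5/7z)y_n ⇒ h·k2=z(1+5/7z)y_n
  y_{n+1}/y_n = 1 + 8/25z + 17/25z(1+5/7z) = 1 + z + 17/35z²
  ⇒ R(z) = 1 + z + 17/35z².

Need |R(x)|<1, x<0.
x=-0.96: |R|=0.4876
R=1: x+17/35x²=0 ⇒ x=−35/17=-2.0588; min R=1−1/(4·17/35)=0.4853>−1
Confirm numerically:
  x=-1.865: |R|=0.82442 <1
  x=-1.705: |R|=0.70698 <1
  x=-0.986: |R|=0.48621 <1
  x=-2.509: |R|=1.54861 >1
  x=-2.422: |R|=1.42724 >1
  x=-2.291: |R|=1.25836 >1
So |R|<1 on (-2.0588, 0).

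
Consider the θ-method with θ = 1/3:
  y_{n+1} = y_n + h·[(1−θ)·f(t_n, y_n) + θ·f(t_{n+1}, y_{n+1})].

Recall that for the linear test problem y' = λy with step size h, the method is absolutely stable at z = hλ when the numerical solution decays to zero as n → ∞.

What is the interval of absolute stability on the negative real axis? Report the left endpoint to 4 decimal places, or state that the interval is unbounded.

z∈(-6.0000,0).

Set f=λy, z=hλ:
  y_{n+1} = y_n + z·[2/3·y_n + 1/3·y_{n+1}] ⇒ (1 − 1/3z)y_{n+1} = (1 + 2/3z)y_n
  Hence R(z) = (1 + 2/3z)/(1 − 1/3z).

Find x<0 with |R(x)|<1.
x=-0.83: |R|=0.3499
R=−1: 1+2/3x = −1+1/3x ⇒ -1/3x=2 ⇒ x=2/(-1/3)=-6.0000
Confirm numerically:
  x=-5.689: |R|=0.96421 <1
  x=-5.507: |R|=0.94205 <1
  x=-3.334: |R|=0.57910 <1
  x=-3.263: |R|=0.56299 <1
  x=-6.418: |R|=1.04438 >1
  x=-6.025: |R|=1.00277 >1
Stable set (-6.0000, 0).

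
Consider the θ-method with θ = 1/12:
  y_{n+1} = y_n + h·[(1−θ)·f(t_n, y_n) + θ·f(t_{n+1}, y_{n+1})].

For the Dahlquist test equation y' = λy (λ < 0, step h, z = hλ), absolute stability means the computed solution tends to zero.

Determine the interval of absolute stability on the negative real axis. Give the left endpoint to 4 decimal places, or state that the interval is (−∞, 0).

z∈(-2.4000,0).

On y'=λy, z=hλ:
  y_{n+1} = y_n + z·[11/12·y_n + 1/12·y_{n+1}] ⇒ (1 − 1/12z)y_{n+1} = (1 + 11/12z)y_n
  so R(z) = (1 + 11/12z)/(1 − 1/12z).

Need |R(x)|<1, x<0.
x=-0.53: |R|=0.4924
R=−1: 1+11/12x = −1+1/12x ⇒ -5/6x=2 ⇒ x=2/(-5/6)=-2.4000
Confirm numerically:
  x=-2.268: |R|=0.90749 <1
  x=-1.956: |R|=0.68186 <1
  x=-1.793: |R|=0.55992 <1
  x=-1.668: |R|=0.46444 <1
  x=-2.926: |R|=1.35241 >1
  x=-2.539: |R|=1.09560 >1
So |R|<1 on (-2.4000, 0).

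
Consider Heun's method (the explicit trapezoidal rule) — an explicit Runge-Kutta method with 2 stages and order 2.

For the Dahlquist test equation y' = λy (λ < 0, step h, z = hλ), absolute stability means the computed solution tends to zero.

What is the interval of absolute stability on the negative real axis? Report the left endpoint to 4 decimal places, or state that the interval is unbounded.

Set f=λy, z=hλ:
  order 2, 2-stage ⇒ R(z)=1+z+z^2/2
  (e.g. R(-1.12)=0.50720, |R|=0.50720)

Find x<0 with |R(x)|<1.
x=-1.12: |R|=0.5072
|R(-2.29)|=1.3321 |R(-2.17)|=1.1845 |R(-1.97)|=0.9704
Bisect:
  x_lo=-2.8089 |R|=2.1360  x_hi=-0.2473 |R|=0.7832
  mid=-1.52812 |R|=0.63946 →hi
  mid=-2.16851 |R|=1.18270 →lo
  mid=-1.84831 |R|=0.85982 →hi
  mid=-2.00841 |R|=1.00845 →lo
  mid=-1.92836 |R|=0.93093 →hi
  mid=-1.96839 |R|=0.96889 →hi
  mid=-1.98840 |R|=0.98847 →hi
  mid=-1.99840 |R|=0.99841 →hi
  mid=-2.00341 |R|=1.00341 →lo
  mid=-2.00091 |R|=1.00091 →lo
  ...
  [-2.00012,-1.99997] ⇒ x*=-2.0000
Stable set (-2.0000, 0).

z∈(-2.0000,0).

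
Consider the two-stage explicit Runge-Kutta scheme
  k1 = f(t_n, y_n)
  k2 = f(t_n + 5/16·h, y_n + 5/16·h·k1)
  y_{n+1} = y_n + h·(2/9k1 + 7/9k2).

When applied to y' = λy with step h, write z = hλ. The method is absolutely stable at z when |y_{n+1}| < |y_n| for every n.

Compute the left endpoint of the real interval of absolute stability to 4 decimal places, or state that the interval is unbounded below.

On y'=λy, z=hλ:
  k1=λy_n ⇒ h·k1=z·y_n;  k2=λ(1+5/16z)y_n ⇒ h·k2=z(1+5/16z)y_n
  y_{n+1}/y_n = 1 + 2/9z + 7/9z(1+5/16z) = 1 + z + 35/144z²
  so R(z) = 1 + z + 35/144z².

Boundary: |R(x)|=1, x<0.
x=-1.52: |R|=0.0416
R=1: x+35/144x²=0 ⇒ x=−144/35=-4.1143; min R=1−1/(4·35/144)=-0.0286>−1
Confirm numerically:
  x=-2.820: |R|=0.11288 <1
  x=-2.089: |R|=0.02832 <1
  x=-1.816: |R|=0.01444 <1
  x=-4.330: |R|=1.22702 >1
  x=-4.185: |R|=1.07193 >1
So |R|<1 on (-4.1143, 0).

z* = -4.1143.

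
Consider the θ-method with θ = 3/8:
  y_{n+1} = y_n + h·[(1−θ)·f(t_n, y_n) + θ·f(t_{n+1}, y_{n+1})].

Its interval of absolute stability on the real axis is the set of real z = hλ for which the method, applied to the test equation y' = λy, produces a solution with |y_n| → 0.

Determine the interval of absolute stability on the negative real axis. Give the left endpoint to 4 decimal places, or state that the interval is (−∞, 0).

With y'=λy (z=hλ):
  y_{n+1} = y_n + z·[5/8·y_n + 3/8·y_{n+1}] ⇒ (1 − 3/8z)y_{n+1} = (1 + 5/8z)y_n
  ⇒ R(z) = (1 + 5/8z)/(1 − 3/8z).

Find x<0 with |R(x)|<1.
x=-1.5: |R|=0.0400
R=−1: 1+5/8x = −1+3/8x ⇒ -1/4x=2 ⇒ x=2/(-1/4)=-8.0000
Confirm numerically:
  x=-7.369: |R|=0.95808 <1
  x=-6.705: |R|=0.90788 <1
  x=-5.802: |R|=0.82697 <1
  x=-3.829: |R|=0.57192 <1
  x=-8.510: |R|=1.03042 >1
  x=-8.494: |R|=1.02951 >1
  x=-8.063: |R|=1.00391 >1
So |R|<1 on (-8.0000, 0).

z∈(-8.0000,0).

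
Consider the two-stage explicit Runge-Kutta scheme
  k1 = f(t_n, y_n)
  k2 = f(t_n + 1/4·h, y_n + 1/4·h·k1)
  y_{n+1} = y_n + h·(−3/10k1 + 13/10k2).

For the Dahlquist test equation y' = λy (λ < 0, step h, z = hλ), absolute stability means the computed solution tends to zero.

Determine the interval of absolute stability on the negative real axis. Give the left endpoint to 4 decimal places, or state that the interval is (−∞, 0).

z∈(-3.0769,0).

Test eqn y'=λy, z=hλ:
  k1=λy_n ⇒ h·k1=z·y_n;  k2=λ(1+1/4z)y_n ⇒ h·k2=z(1+1/4z)y_n
  y_{n+1}/y_n = 1 − 3/10z + 13/10z(1+1/4z) = 1 + z + 13/40z²
  R(z) = 1 + z + 13/40z².

Find x<0 with |R(x)|<1.
x=-1.02: |R|=0.3181
R=1: x+13/40x²=0 ⇒ x=−40/13=-3.0769; min R=1−1/(4·13/40)=0.2308>−1
Confirm numerically:
  x=-2.510: |R|=0.53753 <1
  x=-2.507: |R|=0.53564 <1
  x=-2.371: |R|=0.45603 <1
  x=-1.681: |R|=0.23737 <1
  x=-3.553: |R|=1.54974 >1
  x=-3.271: |R|=1.20632 >1
  x=-3.106: |R|=1.02935 >1
Stable set (-3.0769, 0).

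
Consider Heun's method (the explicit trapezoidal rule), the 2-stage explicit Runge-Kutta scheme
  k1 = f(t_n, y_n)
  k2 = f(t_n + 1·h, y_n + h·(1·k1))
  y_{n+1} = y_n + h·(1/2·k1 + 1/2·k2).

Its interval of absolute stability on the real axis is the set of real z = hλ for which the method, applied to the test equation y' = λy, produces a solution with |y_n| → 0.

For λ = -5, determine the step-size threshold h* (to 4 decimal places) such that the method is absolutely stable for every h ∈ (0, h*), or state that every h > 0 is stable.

(-2.0000,0); λ=-5 ⇒ h* = 0.4000.

With y'=λy (z=hλ):
  order 2, 2-stage ⇒ R(z)=1+z+z^2/2
  (e.g. R(-0.89)=0.50605, |R|=0.50605)

Find x<0 with |R(x)|<1.
x=-0.89: |R|=0.5061
|R(-0.92)|=0.5032 |R(-0.54)|=0.6058
Bisect:
  x_lo=-2.3604 |R|=1.4253  x_hi=-0.2347 |R|=0.7929
  mid=-1.29752 |R|=0.54426 →hi
  mid=-1.82895 |R|=0.84358 →hi
  mid=-2.09467 |R|=1.09915 →lo
  mid=-1.96181 |R|=0.96254 →hi
  mid=-2.02824 |R|=1.02864 →lo
  mid=-1.99503 |R|=0.99504 →hi
  mid=-2.01163 |R|=1.01170 →lo
  mid=-2.00333 |R|=1.00334 →lo
  mid=-1.99918 |R|=0.99918 →hi
  mid=-2.00125 |R|=1.00126 →lo
  ...
  [-2.00009,-1.99996] ⇒ x*=-2.0000
Stable set (-2.0000, 0).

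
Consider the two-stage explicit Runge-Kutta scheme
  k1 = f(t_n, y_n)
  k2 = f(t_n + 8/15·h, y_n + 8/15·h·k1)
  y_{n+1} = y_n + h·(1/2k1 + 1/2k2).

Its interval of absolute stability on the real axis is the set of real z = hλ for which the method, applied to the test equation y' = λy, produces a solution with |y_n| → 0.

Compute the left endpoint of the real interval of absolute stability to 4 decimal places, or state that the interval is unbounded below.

With y'=λy (z=hλ):
  k1=λy_n ⇒ h·k1=z·y_n;  k2=λ(1+8/15z)y_n ⇒ h·k2=z(1+8/15z)y_n
  y_{n+1}/y_n = 1 + 1/2z + 1/2z(1+8/15z) = 1 + z + 4/15z²
  Hence R(z) = 1 + z + 4/15z².

Need |R(x)|<1, x<0.
x=-1.22: |R|=0.1769
R=1: x+4/15x²=0 ⇒ x=−15/4=-3.7500; min R=1−1/(4·4/15)=0.0625>−1
Confirm numerically:
  x=-1.677: |R|=0.07295 <1
  x=-1.660: |R|=0.07483 <1
  x=-1.619: |R|=0.07998 <1
  x=-4.060: |R|=1.33563 >1
  x=-3.972: |R|=1.23514 >1
  x=-3.893: |R|=1.14845 >1
Stable set (-3.7500, 0).

z* = -3.7500.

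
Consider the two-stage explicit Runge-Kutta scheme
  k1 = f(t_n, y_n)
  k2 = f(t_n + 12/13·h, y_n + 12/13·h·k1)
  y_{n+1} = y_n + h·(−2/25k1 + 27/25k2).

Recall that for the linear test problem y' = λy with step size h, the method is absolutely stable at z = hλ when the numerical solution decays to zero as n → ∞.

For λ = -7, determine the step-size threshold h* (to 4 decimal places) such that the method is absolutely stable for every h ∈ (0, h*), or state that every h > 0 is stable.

Set f=λy, z=hλ:
  k1=λy_n ⇒ h·k1=z·y_n;  k2=λ(1+12/13z)y_n ⇒ h·k2=z(1+12/13z)y_n
  y_{n+1}/y_n = 1 − 2/25z + 27/25z(1+12/13z) = 1 + z + 324/325z²
  Hence R(z) = 1 + z + 324/325z².

Boundary: |R(x)|=1, x<0.
x=-0.62: |R|=0.7632
R=1: x+324/325x²=0 ⇒ x=−325/324=-1.0031; min R=1−1/(4·324/325)=0.7492>−1
Confirm numerically:
  x=-0.791: |R|=0.83276 <1
  x=-0.641: |R|=0.76862 <1
  x=-0.587: |R|=0.75651 <1
  x=-0.550: |R|=0.75157 <1
  x=-1.313: |R|=1.40566 >1
  x=-1.237: |R|=1.28846 >1
  x=-1.137: |R|=1.15179 >1
Stable set (-1.0031, 0).

(-1.0031,0); λ=-7 ⇒ h* = (325/324)/7 = 0.1433.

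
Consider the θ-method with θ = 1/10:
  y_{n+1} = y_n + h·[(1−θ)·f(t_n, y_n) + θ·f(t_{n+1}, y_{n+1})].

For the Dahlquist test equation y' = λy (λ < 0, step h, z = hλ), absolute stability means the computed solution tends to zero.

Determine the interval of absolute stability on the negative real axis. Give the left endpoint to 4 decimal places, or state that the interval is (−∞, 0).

(-2.5000, 0).

On y'=λy, z=hλ:
  y_{n+1} = y_n + z·[9/10·y_n + 1/10·y_{n+1}] ⇒ (1 − 1/10z)y_{n+1} = (1 + 9/10z)y_n
  R(z) = (1 + 9/10z)/(1 − 1/10z).

Find x<0 with |R(x)|<1.
x=-0.99: |R|=0.0992
R=−1: 1+9/10x = −1+1/10x ⇒ -4/5x=2 ⇒ x=2/(-4/5)=-2.5000
Confirm numerically:
  x=-2.388: |R|=0.92767 <1
  x=-2.000: |R|=0.66667 <1
  x=-1.761: |R|=0.49732 <1
  x=-1.710: |R|=0.46029 <1
  x=-2.760: |R|=1.16301 >1
  x=-2.579: |R|=1.05024 >1
Interval (-2.5000, 0).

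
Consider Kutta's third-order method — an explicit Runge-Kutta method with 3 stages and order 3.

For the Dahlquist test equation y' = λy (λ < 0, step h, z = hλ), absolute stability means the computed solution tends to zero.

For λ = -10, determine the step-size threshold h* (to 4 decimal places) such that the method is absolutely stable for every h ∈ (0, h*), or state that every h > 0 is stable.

(-2.5127,0); λ=-10 ⇒ h* = 0.2513.

With y'=λy (z=hλ):
  order 3, 3-stage ⇒ R(z)=1+z+z^2/2+z^3/6
  (e.g. R(-0.49)=0.61044, |R|=0.61044)

Solve |R(x)|<1 on ℝ⁻.
x=-0.49: |R|=0.6104
|R(-2.45)|=0.8998 |R(-2.17)|=0.5186 |R(-1.28)|=0.1897
Bisect:
  x_lo=-2.9220 |R|=1.8110  x_hi=-0.1092 |R|=0.8966
  mid=-1.51560 |R|=0.05269 →hi
  mid=-2.21881 |R|=0.57783 →hi
  mid=-2.57041 |R|=1.09736 →lo
  mid=-2.39461 |R|=0.81604 →hi
  mid=-2.48251 |R|=0.95098 →hi
  mid=-2.52646 |R|=1.02270 →lo
  mid=-2.50449 |R|=0.98647 →hi
  mid=-2.51547 |R|=1.00449 →lo
  mid=-2.50998 |R|=0.99546 →hi
  ...
  [-2.51290,-2.51273] ⇒ x*=-2.5127
Interval (-2.5127, 0).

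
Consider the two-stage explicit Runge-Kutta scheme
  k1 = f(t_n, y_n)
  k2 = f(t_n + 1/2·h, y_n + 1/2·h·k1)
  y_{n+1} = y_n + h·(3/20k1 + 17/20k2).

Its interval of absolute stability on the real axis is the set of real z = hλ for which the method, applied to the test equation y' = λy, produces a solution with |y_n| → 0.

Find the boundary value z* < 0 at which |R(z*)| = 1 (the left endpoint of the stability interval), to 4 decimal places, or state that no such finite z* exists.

left endpoint -2.3529.

On y'=λy, z=hλ:
  k1=λy_n ⇒ h·k1=z·y_n;  k2=λ(1+1/2z)y_n ⇒ h·k2=z(1+1/2z)y_n
  y_{n+1}/y_n = 1 + 3/20z + 17/20z(1+1/2z) = 1 + z + 17/40z²
  ⇒ R(z) = 1 + z + 17/40z².

Find x<0 with |R(x)|<1.
x=-0.9: |R|=0.4443
R=1: x+17/40x²=0 ⇒ x=−40/17=-2.3529; min R=1−1/(4·17/40)=0.4118>−1
Confirm numerically:
  x=-1.904: |R|=0.63672 <1
  x=-1.695: |R|=0.52604 <1
  x=-1.385: |R|=0.43025 <1
  x=-2.924: |R|=1.70965 >1
  x=-2.825: |R|=1.56677 >1
Stable set (-2.3529, 0).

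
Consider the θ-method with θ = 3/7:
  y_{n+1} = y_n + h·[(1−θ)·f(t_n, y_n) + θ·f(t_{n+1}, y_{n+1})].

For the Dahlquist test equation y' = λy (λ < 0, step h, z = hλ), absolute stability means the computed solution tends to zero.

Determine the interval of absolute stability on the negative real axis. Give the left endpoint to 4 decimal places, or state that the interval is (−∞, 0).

z∈(-14.0000,0).

With y'=λy (z=hλ):
  y_{n+1} = y_n + z·[4/7·y_n + 3/7·y_{n+1}] ⇒ (1 − 3/7z)y_{n+1} = (1 + 4/7z)y_n
  so R(z) = (1 + 4/7z)/(1 − 3/7z).

Find x<0 with |R(x)|<1.
x=-0.35: |R|=0.6957
R=−1: 1+4/7x = −1+3/7x ⇒ -1/7x=2 ⇒ x=2/(-1/7)=-14.0000
Confirm numerically:
  x=-8.132: |R|=0.81310 <1
  x=-7.858: |R|=0.79911 <1
  x=-6.843: |R|=0.74002 <1
  x=-14.251: |R|=1.00504 >1
  x=-14.193: |R|=1.00389 >1
  x=-14.125: |R|=1.00253 >1
Stable set (-14.0000, 0).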